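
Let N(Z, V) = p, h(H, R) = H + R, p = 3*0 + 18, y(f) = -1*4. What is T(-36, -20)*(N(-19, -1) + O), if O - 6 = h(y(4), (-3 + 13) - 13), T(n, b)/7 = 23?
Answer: 2737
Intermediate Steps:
y(f) = -4
p = 18 (p = 0 + 18 = 18)
T(n, b) = 161 (T(n, b) = 7*23 = 161)
N(Z, V) = 18
O = -1 (O = 6 + (-4 + ((-3 + 13) - 13)) = 6 + (-4 + (10 - 13)) = 6 + (-4 - 3) = 6 - 7 = -1)
T(-36, -20)*(N(-19, -1) + O) = 161*(18 - 1) = 161*17 = 2737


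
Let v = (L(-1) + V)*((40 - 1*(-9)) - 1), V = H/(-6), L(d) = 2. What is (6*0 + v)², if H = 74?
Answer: 246016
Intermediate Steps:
V = -37/3 (V = 74/(-6) = 74*(-⅙) = -37/3 ≈ -12.333)
v = -496 (v = (2 - 37/3)*((40 - 1*(-9)) - 1) = -31*((40 + 9) - 1)/3 = -31*(49 - 1)/3 = -31/3*48 = -496)
(6*0 + v)² = (6*0 - 496)² = (0 - 496)² = (-496)² = 246016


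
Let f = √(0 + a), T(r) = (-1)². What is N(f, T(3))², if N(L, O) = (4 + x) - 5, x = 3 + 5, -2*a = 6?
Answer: 49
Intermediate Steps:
a = -3 (a = -½*6 = -3)
T(r) = 1
f = I*√3 (f = √(0 - 3) = √(-3) = I*√3 ≈ 1.732*I)
x = 8
N(L, O) = 7 (N(L, O) = (4 + 8) - 5 = 12 - 5 = 7)
N(f, T(3))² = 7² = 49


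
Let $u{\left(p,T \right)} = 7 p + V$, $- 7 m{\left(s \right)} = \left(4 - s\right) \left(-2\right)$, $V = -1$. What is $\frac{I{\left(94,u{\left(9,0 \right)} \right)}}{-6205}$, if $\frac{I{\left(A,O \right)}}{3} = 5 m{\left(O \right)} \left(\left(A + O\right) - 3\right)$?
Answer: $\frac{3132}{511} \approx 6.1292$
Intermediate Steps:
$m{\left(s \right)} = \frac{8}{7} - \frac{2 s}{7}$ ($m{\left(s \right)} = - \frac{\left(4 - s\right) \left(-2\right)}{7} = - \frac{-8 + 2 s}{7} = \frac{8}{7} - \frac{2 s}{7}$)
$u{\left(p,T \right)} = -1 + 7 p$ ($u{\left(p,T \right)} = 7 p - 1 = -1 + 7 p$)
$I{\left(A,O \right)} = 3 \left(\frac{40}{7} - \frac{10 O}{7}\right) \left(-3 + A + O\right)$ ($I{\left(A,O \right)} = 3 \cdot 5 \left(\frac{8}{7} - \frac{2 O}{7}\right) \left(\left(A + O\right) - 3\right) = 3 \left(\frac{40}{7} - \frac{10 O}{7}\right) \left(-3 + A + O\right)$)
$\frac{I{\left(94,u{\left(9,0 \right)} \right)}}{-6205} = \frac{\left(- \frac{30}{7}\right) \left(-4 + \left(-1 + 7 \cdot 9\right)\right) \left(-3 + 94 + \left(-1 + 7 \cdot 9\right)\right)}{-6205} = - \frac{30 \left(-4 + \left(-1 + 63\right)\right) \left(-3 + 94 + \left(-1 + 63\right)\right)}{7} \left(- \frac{1}{6205}\right) = - \frac{30 \left(-4 + 62\right) \left(-3 + 94 + 62\right)}{7} \left(- \frac{1}{6205}\right) = \left(- \frac{30}{7}\right) 58 \cdot 153 \left(- \frac{1}{6205}\right) = \left(- \frac{266220}{7}\right) \left(- \frac{1}{6205}\right) = \frac{3132}{511}$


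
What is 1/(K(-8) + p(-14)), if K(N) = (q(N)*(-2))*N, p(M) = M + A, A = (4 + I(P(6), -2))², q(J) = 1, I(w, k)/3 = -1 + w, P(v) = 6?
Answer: 1/363 ≈ 0.0027548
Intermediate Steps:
I(w, k) = -3 + 3*w (I(w, k) = 3*(-1 + w) = -3 + 3*w)
A = 361 (A = (4 + (-3 + 3*6))² = (4 + (-3 + 18))² = (4 + 15)² = 19² = 361)
p(M) = 361 + M (p(M) = M + 361 = 361 + M)
K(N) = -2*N (K(N) = (1*(-2))*N = -2*N)
1/(K(-8) + p(-14)) = 1/(-2*(-8) + (361 - 14)) = 1/(16 + 347) = 1/363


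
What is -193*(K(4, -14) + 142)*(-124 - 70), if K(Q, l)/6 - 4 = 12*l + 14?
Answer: -28381036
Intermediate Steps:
K(Q, l) = 108 + 72*l (K(Q, l) = 24 + 6*(12*l + 14) = 24 + 6*(14 + 12*l) = 24 + (84 + 72*l) = 108 + 72*l)
-193*(K(4, -14) + 142)*(-124 - 70) = -193*((108 + 72*(-14)) + 142)*(-124 - 70) = -193*((108 - 1008) + 142)*(-194) = -193*(-900 + 142)*(-194) = -(-146294)*(-194) = -193*147052 = -28381036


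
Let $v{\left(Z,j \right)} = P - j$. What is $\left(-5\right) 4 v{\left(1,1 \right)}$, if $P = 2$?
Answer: $-20$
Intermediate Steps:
$v{\left(Z,j \right)} = 2 - j$
$\left(-5\right) 4 v{\left(1,1 \right)} = \left(-5\right) 4 \left(2 - 1\right) = - 20 \left(2 - 1\right) = \left(-20\right) 1 = -20$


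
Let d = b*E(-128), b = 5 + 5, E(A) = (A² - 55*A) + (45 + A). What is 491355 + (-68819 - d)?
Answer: 189126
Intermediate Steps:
E(A) = 45 + A² - 54*A
b = 10
d = 233410 (d = 10*(45 + (-128)² - 54*(-128)) = 10*(45 + 16384 + 6912) = 10*23341 = 233410)
491355 + (-68819 - d) = 491355 + (-68819 - 1*233410) = 491355 + (-68819 - 233410) = 491355 - 302229 = 189126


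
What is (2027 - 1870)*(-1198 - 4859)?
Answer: -950949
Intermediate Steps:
(2027 - 1870)*(-1198 - 4859) = 157*(-6057) = -950949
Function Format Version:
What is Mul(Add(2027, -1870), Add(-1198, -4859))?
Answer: -950949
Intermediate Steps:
Mul(Add(2027, -1870), Add(-1198, -4859)) = Mul(157, -6057) = -950949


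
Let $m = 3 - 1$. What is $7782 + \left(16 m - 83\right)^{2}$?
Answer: $10383$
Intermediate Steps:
$m = 2$ ($m = 3 - 1 = 2$)
$7782 + \left(16 m - 83\right)^{2} = 7782 + \left(16 \cdot 2 - 83\right)^{2} = 7782 + \left(32 - 83\right)^{2} = 7782 + \left(-51\right)^{2} = 7782 + 2601 = 10383$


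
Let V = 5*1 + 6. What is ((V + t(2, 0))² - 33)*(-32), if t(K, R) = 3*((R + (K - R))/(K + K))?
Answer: -3944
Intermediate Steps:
V = 11 (V = 5 + 6 = 11)
t(K, R) = 3/2 (t(K, R) = 3*(K/((2*K))) = 3*(K*(1/(2*K))) = 3*(½) = 3/2)
((V + t(2, 0))² - 33)*(-32) = ((11 + 3/2)² - 33)*(-32) = ((25/2)² - 33)*(-32) = (625/4 - 33)*(-32) = (493/4)*(-32) = -3944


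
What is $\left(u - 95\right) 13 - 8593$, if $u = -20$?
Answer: $-10088$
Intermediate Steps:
$\left(u - 95\right) 13 - 8593 = \left(-20 - 95\right) 13 - 8593 = \left(-115\right) 13 - 8593 = -1495 - 8593 = -10088$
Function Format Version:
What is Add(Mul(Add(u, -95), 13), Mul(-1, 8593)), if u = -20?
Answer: -10088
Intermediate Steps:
Add(Mul(Add(u, -95), 13), Mul(-1, 8593)) = Add(Mul(Add(-20, -95), 13), Mul(-1, 8593)) = Add(Mul(-115, 13), -8593) = Add(-1495, -8593) = -10088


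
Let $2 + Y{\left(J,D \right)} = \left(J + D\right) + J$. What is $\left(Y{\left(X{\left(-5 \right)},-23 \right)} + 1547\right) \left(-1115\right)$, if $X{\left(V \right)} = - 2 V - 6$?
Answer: $-1705950$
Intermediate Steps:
$X{\left(V \right)} = -6 - 2 V$
$Y{\left(J,D \right)} = -2 + D + 2 J$ ($Y{\left(J,D \right)} = -2 + \left(\left(J + D\right) + J\right) = -2 + \left(\left(D + J\right) + J\right) = -2 + \left(D + 2 J\right) = -2 + D + 2 J$)
$\left(Y{\left(X{\left(-5 \right)},-23 \right)} + 1547\right) \left(-1115\right) = \left(\left(-2 - 23 + 2 \left(-6 - -10\right)\right) + 1547\right) \left(-1115\right) = \left(\left(-2 - 23 + 2 \left(-6 + 10\right)\right) + 1547\right) \left(-1115\right) = \left(\left(-2 - 23 + 2 \cdot 4\right) + 1547\right) \left(-1115\right) = \left(\left(-2 - 23 + 8\right) + 1547\right) \left(-1115\right) = \left(-17 + 1547\right) \left(-1115\right) = 1530 \left(-1115\right) = -1705950$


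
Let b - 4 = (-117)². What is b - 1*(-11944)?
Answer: 25637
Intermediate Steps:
b = 13693 (b = 4 + (-117)² = 4 + 13689 = 13693)
b - 1*(-11944) = 13693 - 1*(-11944) = 13693 + 11944 = 25637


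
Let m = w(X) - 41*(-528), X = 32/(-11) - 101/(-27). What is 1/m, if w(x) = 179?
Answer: 1/21827 ≈ 4.5815e-5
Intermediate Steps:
X = 247/297 (X = 32*(-1/11) - 101*(-1/27) = -32/11 + 101/27 = 247/297 ≈ 0.83165)
m = 21827 (m = 179 - 41*(-528) = 179 - 1*(-21648) = 179 + 21648 = 21827)
1/m = 1/21827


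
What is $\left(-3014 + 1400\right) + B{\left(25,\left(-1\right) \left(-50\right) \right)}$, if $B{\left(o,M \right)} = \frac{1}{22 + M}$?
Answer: $- \frac{116207}{72} \approx -1614.0$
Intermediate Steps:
$\left(-3014 + 1400\right) + B{\left(25,\left(-1\right) \left(-50\right) \right)} = \left(-3014 + 1400\right) + \frac{1}{22 - -50} = -1614 + \frac{1}{22 + 50} = -1614 + \frac{1}{72} = - \frac{116207}{72}$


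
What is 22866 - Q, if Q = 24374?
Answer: -1508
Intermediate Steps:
22866 - Q = 22866 - 1*24374 = 22866 - 24374 = -1508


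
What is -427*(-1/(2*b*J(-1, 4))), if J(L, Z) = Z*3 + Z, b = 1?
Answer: 427/32 ≈ 13.344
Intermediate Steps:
J(L, Z) = 4*Z (J(L, Z) = 3*Z + Z = 4*Z)
-427*(-1/(2*b*J(-1, 4))) = -427/(((4*4)*(-2))*1) = -427/((16*(-2))*1) = -427/((-32*1)) = -427/(-32) = -427*(-1/32) = 427/32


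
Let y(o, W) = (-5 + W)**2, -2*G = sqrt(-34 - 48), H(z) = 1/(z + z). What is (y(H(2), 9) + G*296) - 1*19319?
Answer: -19303 - 148*I*sqrt(82) ≈ -19303.0 - 1340.2*I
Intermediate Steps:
H(z) = 1/(2*z)
G = -I*sqrt(82)/2 (G = -sqrt(-34 - 48)/2 = -I*sqrt(82)/2 ≈ -4.5277*I)
(y(H(2), 9) + G*296) - 1*19319 = ((-5 + 9)**2 - I*sqrt(82)/2*296) - 1*19319 = (4**2 - 148*I*sqrt(82)) - 19319 = (16 - 148*I*sqrt(82)) - 19319 = -19303 - 148*I*sqrt(82)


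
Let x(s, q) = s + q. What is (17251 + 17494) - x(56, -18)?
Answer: 34707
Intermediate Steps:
x(s, q) = q + s
(17251 + 17494) - x(56, -18) = (17251 + 17494) - (-18 + 56) = 34745 - 1*38 = 34745 - 38 = 34707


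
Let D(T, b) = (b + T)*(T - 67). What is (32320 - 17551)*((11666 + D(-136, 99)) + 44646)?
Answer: 942601887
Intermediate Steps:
D(T, b) = (-67 + T)*(T + b) (D(T, b) = (T + b)*(-67 + T) = (-67 + T)*(T + b))
(32320 - 17551)*((11666 + D(-136, 99)) + 44646) = (32320 - 17551)*((11666 + ((-136)**2 - 67*(-136) - 67*99 - 136*99)) + 44646) = 14769*((11666 + (18496 + 9112 - 6633 - 13464)) + 44646) = 14769*((11666 + 7511) + 44646) = 14769*(19177 + 44646) = 14769*63823 = 942601887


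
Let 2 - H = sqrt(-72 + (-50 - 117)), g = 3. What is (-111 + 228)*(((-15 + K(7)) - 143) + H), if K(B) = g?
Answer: -17901 - 117*I*sqrt(239) ≈ -17901.0 - 1808.8*I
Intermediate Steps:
H = 2 - I*sqrt(239) (H = 2 - sqrt(-72 + (-50 - 117)) = 2 - sqrt(-72 - 167) = 2 - sqrt(-239) = 2 - I*sqrt(239) ≈ 2.0 - 15.46*I)
K(B) = 3
(-111 + 228)*(((-15 + K(7)) - 143) + H) = (-111 + 228)*(((-15 + 3) - 143) + (2 - I*sqrt(239))) = 117*((-12 - 143) + (2 - I*sqrt(239))) = 117*(-155 + (2 - I*sqrt(239))) = 117*(-153 - I*sqrt(239)) = -17901 - 117*I*sqrt(239)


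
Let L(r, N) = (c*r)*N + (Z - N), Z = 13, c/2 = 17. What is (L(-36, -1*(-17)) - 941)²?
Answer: 473193009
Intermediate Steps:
c = 34 (c = 2*17 = 34)
L(r, N) = 13 - N + 34*N*r (L(r, N) = (34*r)*N + (13 - N) = 34*N*r + (13 - N) = 13 - N + 34*N*r)
(L(-36, -1*(-17)) - 941)² = ((13 - (-1)*(-17) + 34*(-1*(-17))*(-36)) - 941)² = ((13 - 1*17 + 34*17*(-36)) - 941)² = ((13 - 17 - 20808) - 941)² = (-20812 - 941)² = (-21753)² = 473193009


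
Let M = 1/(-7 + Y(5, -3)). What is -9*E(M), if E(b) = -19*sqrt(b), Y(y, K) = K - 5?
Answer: 57*I*sqrt(15)/5 ≈ 44.152*I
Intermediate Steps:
Y(y, K) = -5 + K
M = -1/15 (M = 1/(-7 + (-5 - 3)) = 1/(-7 - 8) = 1/(-15) = -1/15 ≈ -0.066667)
-9*E(M) = -(-171)*sqrt(-1/15) = -(-171)*I*sqrt(15)/15 = -(-57)*I*sqrt(15)/5 = 57*I*sqrt(15)/5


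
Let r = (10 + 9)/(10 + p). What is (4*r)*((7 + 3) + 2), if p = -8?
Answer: 456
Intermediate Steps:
r = 19/2 (r = (10 + 9)/(10 - 8) = 19/2 ≈ 9.5000)
(4*r)*((7 + 3) + 2) = (4*(19/2))*((7 + 3) + 2) = 38*(10 + 2) = 38*12 = 456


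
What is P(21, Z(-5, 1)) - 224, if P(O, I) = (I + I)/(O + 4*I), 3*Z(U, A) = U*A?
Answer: -9642/43 ≈ -224.23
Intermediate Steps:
Z(U, A) = A*U/3 (Z(U, A) = (U*A)/3 = (A*U)/3 = A*U/3)
P(O, I) = 2*I/(O + 4*I) (P(O, I) = (2*I)/(O + 4*I) = 2*I/(O + 4*I))
P(21, Z(-5, 1)) - 224 = 2*((⅓)*1*(-5))/(21 + 4*((⅓)*1*(-5))) - 224 = 2*(-5/3)/(21 + 4*(-5/3)) - 224 = 2*(-5/3)/(21 - 20/3) - 224 = 2*(-5/3)/(43/3) - 224 = 2*(-5/3)*(3/43) - 224 = -10/43 - 224 = -9642/43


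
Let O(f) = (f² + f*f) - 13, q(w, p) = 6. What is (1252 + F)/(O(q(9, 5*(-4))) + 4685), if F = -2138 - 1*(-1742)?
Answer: 107/593 ≈ 0.18044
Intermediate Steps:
F = -396 (F = -2138 + 1742 = -396)
O(f) = -13 + 2*f² (O(f) = (f² + f²) - 13 = 2*f² - 13 = -13 + 2*f²)
(1252 + F)/(O(q(9, 5*(-4))) + 4685) = (1252 - 396)/((-13 + 2*6²) + 4685) = 856/((-13 + 2*36) + 4685) = 856/((-13 + 72) + 4685) = 856/(59 + 4685) = 856/4744 = 856*(1/4744) = 107/593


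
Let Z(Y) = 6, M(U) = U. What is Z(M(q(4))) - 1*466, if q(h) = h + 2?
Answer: -460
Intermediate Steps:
q(h) = 2 + h
Z(M(q(4))) - 1*466 = 6 - 1*466 = 6 - 466 = -460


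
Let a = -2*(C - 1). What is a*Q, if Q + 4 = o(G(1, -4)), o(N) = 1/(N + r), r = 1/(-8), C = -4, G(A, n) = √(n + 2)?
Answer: -5240/129 - 640*I*√2/129 ≈ -40.62 - 7.0163*I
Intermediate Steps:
G(A, n) = √(2 + n)
r = -⅛ ≈ -0.12500
o(N) = 1/(-⅛ + N) (o(N) = 1/(N - ⅛) = 1/(-⅛ + N))
Q = -4 + 8/(-1 + 8*I*√2) (Q = -4 + 8/(-1 + 8*√(2 - 4)) = -4 + 8/(-1 + 8*√(-2)) = -4 + 8/(-1 + 8*(I*√2)) = -4 + 8/(-1 + 8*I*√2) ≈ -4.062 - 0.70162*I)
a = 10 (a = -2*(-4 - 1) = -2*(-5) = 10)
a*Q = 10*(-524/129 - 64*I*√2/129) = -5240/129 - 640*I*√2/129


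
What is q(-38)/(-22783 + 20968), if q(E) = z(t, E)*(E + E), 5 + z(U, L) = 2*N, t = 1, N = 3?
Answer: 76/1815 ≈ 0.041873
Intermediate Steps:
z(U, L) = 1 (z(U, L) = -5 + 2*3 = -5 + 6 = 1)
q(E) = 2*E (q(E) = 1*(E + E) = 1*(2*E) = 2*E)
q(-38)/(-22783 + 20968) = (2*(-38))/(-22783 + 20968) = -76/(-1815) = -76*(-1/1815) = 76/1815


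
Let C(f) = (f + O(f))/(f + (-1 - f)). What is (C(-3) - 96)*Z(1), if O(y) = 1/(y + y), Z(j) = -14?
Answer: 3899/3 ≈ 1299.7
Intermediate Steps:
O(y) = 1/(2*y)
C(f) = -f - 1/(2*f) (C(f) = (f + 1/(2*f))/(f + (-1 - f)) = (f + 1/(2*f))/(-1) = (f + 1/(2*f))*(-1) = -f - 1/(2*f))
(C(-3) - 96)*Z(1) = ((-1*(-3) - ½/(-3)) - 96)*(-14) = ((3 - ½*(-⅓)) - 96)*(-14) = ((3 + ⅙) - 96)*(-14) = (19/6 - 96)*(-14) = -557/6*(-14) = 3899/3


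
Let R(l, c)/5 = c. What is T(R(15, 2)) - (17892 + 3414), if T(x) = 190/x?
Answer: -21287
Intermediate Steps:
R(l, c) = 5*c
T(R(15, 2)) - (17892 + 3414) = 190/((5*2)) - (17892 + 3414) = 190/10 - 1*21306 = 190*(⅒) - 21306 = 19 - 21306 = -21287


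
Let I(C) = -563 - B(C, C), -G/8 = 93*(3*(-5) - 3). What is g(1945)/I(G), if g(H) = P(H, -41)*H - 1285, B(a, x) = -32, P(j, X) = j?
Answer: -1260580/177 ≈ -7121.9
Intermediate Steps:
G = 13392 (G = -744*(3*(-5) - 3) = -744*(-15 - 3) = -744*(-18) = -8*(-1674) = 13392)
g(H) = -1285 + H² (g(H) = H*H - 1285 = H² - 1285 = -1285 + H²)
I(C) = -531 (I(C) = -563 - 1*(-32) = -563 + 32 = -531)
g(1945)/I(G) = (-1285 + 1945²)/(-531) = (-1285 + 3783025)*(-1/531) = 3781740*(-1/531) = -1260580/177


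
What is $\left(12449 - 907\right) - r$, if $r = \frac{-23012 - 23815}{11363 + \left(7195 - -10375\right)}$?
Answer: $\frac{333991513}{28933} \approx 11544.0$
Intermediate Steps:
$r = - \frac{46827}{28933}$ ($r = - \frac{46827}{11363 + \left(7195 + 10375\right)} = - \frac{46827}{11363 + 17570} = - \frac{46827}{28933} \approx -1.6185$)
$\left(12449 - 907\right) - r = \left(12449 - 907\right) - - \frac{46827}{28933} = \left(12449 - 907\right) + \frac{46827}{28933} = 11542 + \frac{46827}{28933} = \frac{333991513}{28933}$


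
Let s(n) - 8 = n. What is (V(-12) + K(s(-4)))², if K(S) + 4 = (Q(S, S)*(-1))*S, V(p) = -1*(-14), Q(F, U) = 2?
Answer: 4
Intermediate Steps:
V(p) = 14
s(n) = 8 + n
K(S) = -4 - 2*S (K(S) = -4 + (2*(-1))*S = -4 - 2*S)
(V(-12) + K(s(-4)))² = (14 + (-4 - 2*(8 - 4)))² = (14 + (-4 - 2*4))² = (14 + (-4 - 8))² = (14 - 12)² = 2² = 4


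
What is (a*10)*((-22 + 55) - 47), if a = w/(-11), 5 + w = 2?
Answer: -420/11 ≈ -38.182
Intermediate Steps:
w = -3 (w = -5 + 2 = -3)
a = 3/11 (a = -3/(-11) = -3*(-1/11) = 3/11 ≈ 0.27273)
(a*10)*((-22 + 55) - 47) = ((3/11)*10)*((-22 + 55) - 47) = 30*(33 - 47)/11 = (30/11)*(-14) = -420/11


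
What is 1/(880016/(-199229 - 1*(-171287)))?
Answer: -13971/440008 ≈ -0.031752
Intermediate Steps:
1/(880016/(-199229 - 1*(-171287))) = 1/(880016/(-199229 + 171287)) = 1/(880016/(-27942)) = 1/(880016*(-1/27942)) = 1/(-440008/13971) = -13971/440008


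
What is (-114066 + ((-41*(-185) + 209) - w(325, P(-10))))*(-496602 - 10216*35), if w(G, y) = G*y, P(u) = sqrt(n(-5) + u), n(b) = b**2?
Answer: 90773504064 + 277602650*sqrt(15) ≈ 9.1849e+10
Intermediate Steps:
P(u) = sqrt(25 + u) (P(u) = sqrt((-5)**2 + u) = sqrt(25 + u))
(-114066 + ((-41*(-185) + 209) - w(325, P(-10))))*(-496602 - 10216*35) = (-114066 + ((-41*(-185) + 209) - 325*sqrt(25 - 10)))*(-496602 - 10216*35) = (-114066 + ((7585 + 209) - 325*sqrt(15)))*(-496602 - 357560) = (-114066 + (7794 - 325*sqrt(15)))*(-854162) = (-106272 - 325*sqrt(15))*(-854162) = 90773504064 + 277602650*sqrt(15)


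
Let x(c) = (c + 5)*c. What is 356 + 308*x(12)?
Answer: 63188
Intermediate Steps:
x(c) = c*(5 + c) (x(c) = (5 + c)*c = c*(5 + c))
356 + 308*x(12) = 356 + 308*(12*(5 + 12)) = 356 + 308*(12*17) = 356 + 308*204 = 356 + 62832 = 63188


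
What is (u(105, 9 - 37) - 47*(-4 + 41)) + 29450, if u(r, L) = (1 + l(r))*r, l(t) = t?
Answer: 38841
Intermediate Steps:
u(r, L) = r*(1 + r) (u(r, L) = (1 + r)*r = r*(1 + r))
(u(105, 9 - 37) - 47*(-4 + 41)) + 29450 = (105*(1 + 105) - 47*(-4 + 41)) + 29450 = (105*106 - 47*37) + 29450 = (11130 - 1739) + 29450 = 9391 + 29450 = 38841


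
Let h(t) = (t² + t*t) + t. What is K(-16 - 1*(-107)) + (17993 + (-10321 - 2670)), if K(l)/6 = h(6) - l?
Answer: 4924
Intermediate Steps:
h(t) = t + 2*t² (h(t) = (t² + t²) + t = 2*t² + t = t + 2*t²)
K(l) = 468 - 6*l (K(l) = 6*(6*(1 + 2*6) - l) = 6*(6*(1 + 12) - l) = 6*(6*13 - l) = 6*(78 - l) = 468 - 6*l)
K(-16 - 1*(-107)) + (17993 + (-10321 - 2670)) = (468 - 6*(-16 - 1*(-107))) + (17993 + (-10321 - 2670)) = (468 - 6*(-16 + 107)) + (17993 - 12991) = (468 - 6*91) + 5002 = (468 - 546) + 5002 = -78 + 5002 = 4924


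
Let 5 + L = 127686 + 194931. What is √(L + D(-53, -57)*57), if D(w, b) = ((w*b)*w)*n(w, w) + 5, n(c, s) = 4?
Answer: I*√36182867 ≈ 6015.2*I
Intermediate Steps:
D(w, b) = 5 + 4*b*w² (D(w, b) = ((w*b)*w)*4 + 5 = ((b*w)*w)*4 + 5 = (b*w²)*4 + 5 = 4*b*w² + 5 = 5 + 4*b*w²)
L = 322612 (L = -5 + (127686 + 194931) = -5 + 322617 = 322612)
√(L + D(-53, -57)*57) = √(322612 + (5 + 4*(-57)*(-53)²)*57) = √(322612 + (5 + 4*(-57)*2809)*57) = √(322612 + (5 - 640452)*57) = √(322612 - 640447*57) = √(322612 - 36505479) = √(-36182867) = I*√36182867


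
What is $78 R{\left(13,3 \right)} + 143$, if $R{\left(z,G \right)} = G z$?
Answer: $3185$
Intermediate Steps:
$78 R{\left(13,3 \right)} + 143 = 78 \cdot 3 \cdot 13 + 143 = 78 \cdot 39 + 143 = 3042 + 143 = 3185$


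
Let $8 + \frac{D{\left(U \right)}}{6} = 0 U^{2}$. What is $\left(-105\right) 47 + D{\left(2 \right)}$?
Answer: $-4983$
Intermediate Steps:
$D{\left(U \right)} = -48$ ($D{\left(U \right)} = -48 + 6 \cdot 0 U^{2} = -48 + 6 \cdot 0 = -48 + 0 = -48$)
$\left(-105\right) 47 + D{\left(2 \right)} = \left(-105\right) 47 - 48 = -4935 - 48 = -4983$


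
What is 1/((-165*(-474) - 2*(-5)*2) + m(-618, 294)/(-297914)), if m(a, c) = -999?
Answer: 297914/23305813219 ≈ 1.2783e-5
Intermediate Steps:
1/((-165*(-474) - 2*(-5)*2) + m(-618, 294)/(-297914)) = 1/((-165*(-474) - 2*(-5)*2) - 999/(-297914)) = 1/((78210 + 10*2) - 999*(-1/297914)) = 1/((78210 + 20) + 999/297914) = 1/(78230 + 999/297914) = 1/(23305813219/297914) = 297914/23305813219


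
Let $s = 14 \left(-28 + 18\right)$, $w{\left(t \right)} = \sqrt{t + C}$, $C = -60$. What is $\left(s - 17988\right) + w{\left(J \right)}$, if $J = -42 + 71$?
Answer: $-18128 + i \sqrt{31} \approx -18128.0 + 5.5678 i$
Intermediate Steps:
$J = 29$
$w{\left(t \right)} = \sqrt{-60 + t}$ ($w{\left(t \right)} = \sqrt{t - 60} = \sqrt{-60 + t}$)
$s = -140$ ($s = 14 \left(-10\right) = -140$)
$\left(s - 17988\right) + w{\left(J \right)} = \left(-140 - 17988\right) + \sqrt{-60 + 29} = \left(-140 - 17988\right) + \sqrt{-31} = -18128 + i \sqrt{31}$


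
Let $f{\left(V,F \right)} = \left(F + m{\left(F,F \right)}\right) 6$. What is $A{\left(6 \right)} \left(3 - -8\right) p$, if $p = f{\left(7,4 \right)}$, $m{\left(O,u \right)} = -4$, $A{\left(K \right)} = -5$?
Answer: $0$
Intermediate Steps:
$f{\left(V,F \right)} = -24 + 6 F$ ($f{\left(V,F \right)} = \left(F - 4\right) 6 = \left(-4 + F\right) 6 = -24 + 6 F$)
$p = 0$ ($p = -24 + 6 \cdot 4 = -24 + 24 = 0$)
$A{\left(6 \right)} \left(3 - -8\right) p = - 5 \left(3 - -8\right) 0 = - 5 \left(3 + 8\right) 0 = \left(-5\right) 11 \cdot 0 = \left(-55\right) 0 = 0$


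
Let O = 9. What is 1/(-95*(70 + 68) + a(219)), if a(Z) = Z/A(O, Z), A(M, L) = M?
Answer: -3/39257 ≈ -7.6419e-5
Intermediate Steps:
a(Z) = Z/9
1/(-95*(70 + 68) + a(219)) = 1/(-95*(70 + 68) + (⅑)*219) = 1/(-95*138 + 73/3) = 1/(-13110 + 73/3) = 1/(-39257/3) = -3/39257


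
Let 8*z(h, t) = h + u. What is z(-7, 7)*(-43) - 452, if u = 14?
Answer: -3917/8 ≈ -489.63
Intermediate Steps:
z(h, t) = 7/4 + h/8 (z(h, t) = (h + 14)/8 = (14 + h)/8 = 7/4 + h/8)
z(-7, 7)*(-43) - 452 = (7/4 + (1/8)*(-7))*(-43) - 452 = (7/4 - 7/8)*(-43) - 452 = (7/8)*(-43) - 452 = -301/8 - 452 = -3917/8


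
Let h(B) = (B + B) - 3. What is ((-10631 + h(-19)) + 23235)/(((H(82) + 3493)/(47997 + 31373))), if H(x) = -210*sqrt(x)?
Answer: 497565529690/1226407 + 29913759300*sqrt(82)/1226407 ≈ 6.2658e+5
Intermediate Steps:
h(B) = -3 + 2*B (h(B) = 2*B - 3 = -3 + 2*B)
((-10631 + h(-19)) + 23235)/(((H(82) + 3493)/(47997 + 31373))) = ((-10631 + (-3 + 2*(-19))) + 23235)/(((-210*sqrt(82) + 3493)/(47997 + 31373))) = ((-10631 + (-3 - 38)) + 23235)/(((3493 - 210*sqrt(82))/79370)) = ((-10631 - 41) + 23235)/(((3493 - 210*sqrt(82))*(1/79370))) = (-10672 + 23235)/(3493/79370 - 21*sqrt(82)/7937) = 12563/(3493/79370 - 21*sqrt(82)/7937)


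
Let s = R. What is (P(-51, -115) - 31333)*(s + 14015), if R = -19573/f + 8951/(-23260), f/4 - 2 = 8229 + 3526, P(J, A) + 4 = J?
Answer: -30073097383344106/68366955 ≈ -4.3988e+8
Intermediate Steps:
P(J, A) = -4 + J
f = 47028 (f = 8 + 4*(8229 + 3526) = 8 + 4*11755 = 8 + 47020 = 47028)
R = -109526951/136733910 (R = -19573/47028 + 8951/(-23260) = -19573*1/47028 + 8951*(-1/23260) = -19573/47028 - 8951/23260 = -109526951/136733910 ≈ -0.80102)
s = -109526951/136733910 ≈ -0.80102
(P(-51, -115) - 31333)*(s + 14015) = ((-4 - 51) - 31333)*(-109526951/136733910 + 14015) = (-55 - 31333)*(1916216221699/136733910) = -31388*1916216221699/136733910 = -30073097383344106/68366955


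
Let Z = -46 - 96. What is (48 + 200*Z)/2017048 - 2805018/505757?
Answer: -709024396166/127517018167 ≈ -5.5602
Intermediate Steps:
Z = -142
(48 + 200*Z)/2017048 - 2805018/505757 = (48 + 200*(-142))/2017048 - 2805018/505757 = (48 - 28400)*(1/2017048) - 2805018*1/505757 = -28352*1/2017048 - 2805018/505757 = -3544/252131 - 2805018/505757 = -709024396166/127517018167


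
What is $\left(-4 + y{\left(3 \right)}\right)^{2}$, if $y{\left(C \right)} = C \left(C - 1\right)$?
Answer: $4$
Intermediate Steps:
$y{\left(C \right)} = C \left(-1 + C\right)$
$\left(-4 + y{\left(3 \right)}\right)^{2} = \left(-4 + 3 \left(-1 + 3\right)\right)^{2} = \left(-4 + 3 \cdot 2\right)^{2} = \left(-4 + 6\right)^{2} = 2^{2} = 4$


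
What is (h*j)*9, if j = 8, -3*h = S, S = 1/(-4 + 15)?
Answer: -24/11 ≈ -2.1818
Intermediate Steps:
S = 1/11 ≈ 0.090909
h = -1/33 (h = -⅓*1/11 = -1/33 ≈ -0.030303)
(h*j)*9 = -1/33*8*9 = -8/33*9 = -24/11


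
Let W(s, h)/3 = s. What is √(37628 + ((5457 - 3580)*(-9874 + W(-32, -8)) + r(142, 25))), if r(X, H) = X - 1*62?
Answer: I*√18675982 ≈ 4321.6*I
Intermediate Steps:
W(s, h) = 3*s
r(X, H) = -62 + X (r(X, H) = X - 62 = -62 + X)
√(37628 + ((5457 - 3580)*(-9874 + W(-32, -8)) + r(142, 25))) = √(37628 + ((5457 - 3580)*(-9874 + 3*(-32)) + (-62 + 142))) = √(37628 + (1877*(-9874 - 96) + 80)) = √(37628 + (1877*(-9970) + 80)) = √(37628 + (-18713690 + 80)) = √(37628 - 18713610) = √(-18675982) = I*√18675982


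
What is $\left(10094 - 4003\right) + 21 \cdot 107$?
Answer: $8338$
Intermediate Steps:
$\left(10094 - 4003\right) + 21 \cdot 107 = 6091 + 2247 = 8338$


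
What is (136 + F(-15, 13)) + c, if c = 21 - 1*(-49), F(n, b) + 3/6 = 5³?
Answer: 661/2 ≈ 330.50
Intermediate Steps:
F(n, b) = 249/2 (F(n, b) = -½ + 5³ = -½ + 125 = 249/2)
c = 70 (c = 21 + 49 = 70)
(136 + F(-15, 13)) + c = (136 + 249/2) + 70 = 521/2 + 70 = 661/2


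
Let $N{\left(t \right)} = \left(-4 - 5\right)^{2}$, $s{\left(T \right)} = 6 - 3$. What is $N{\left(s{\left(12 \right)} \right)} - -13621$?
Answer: $13702$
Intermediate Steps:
$s{\left(T \right)} = 3$ ($s{\left(T \right)} = 6 - 3 = 3$)
$N{\left(t \right)} = 81$ ($N{\left(t \right)} = \left(-9\right)^{2} = 81$)
$N{\left(s{\left(12 \right)} \right)} - -13621 = 81 - -13621 = 81 + 13621 = 13702$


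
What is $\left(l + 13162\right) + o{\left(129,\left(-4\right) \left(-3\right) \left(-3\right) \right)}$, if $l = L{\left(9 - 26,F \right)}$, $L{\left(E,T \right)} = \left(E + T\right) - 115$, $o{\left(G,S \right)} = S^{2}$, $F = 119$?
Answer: $14445$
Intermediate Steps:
$L{\left(E,T \right)} = -115 + E + T$
$l = -13$ ($l = -115 + \left(9 - 26\right) + 119 = -115 - 17 + 119 = -13$)
$\left(l + 13162\right) + o{\left(129,\left(-4\right) \left(-3\right) \left(-3\right) \right)} = \left(-13 + 13162\right) + \left(\left(-4\right) \left(-3\right) \left(-3\right)\right)^{2} = 13149 + \left(12 \left(-3\right)\right)^{2} = 13149 + \left(-36\right)^{2} = 13149 + 1296 = 14445$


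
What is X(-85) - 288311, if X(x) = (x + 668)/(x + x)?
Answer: -49013453/170 ≈ -2.8831e+5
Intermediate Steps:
X(x) = (668 + x)/(2*x) (X(x) = (668 + x)/((2*x)) = (668 + x)*(1/(2*x)) = (668 + x)/(2*x))
X(-85) - 288311 = (½)*(668 - 85)/(-85) - 288311 = (½)*(-1/85)*583 - 288311 = -583/170 - 288311 = -49013453/170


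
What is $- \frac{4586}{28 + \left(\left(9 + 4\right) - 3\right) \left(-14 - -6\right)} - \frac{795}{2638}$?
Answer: $\frac{1507066}{17147} \approx 87.891$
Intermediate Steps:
$- \frac{4586}{28 + \left(\left(9 + 4\right) - 3\right) \left(-14 - -6\right)} - \frac{795}{2638} = - \frac{4586}{28 + \left(13 - 3\right) \left(-14 + 6\right)} - \frac{795}{2638} = - \frac{4586}{28 + 10 \left(-8\right)} - \frac{795}{2638} = - \frac{4586}{28 - 80} - \frac{795}{2638} = - \frac{4586}{-52} - \frac{795}{2638} = \left(-4586\right) \left(- \frac{1}{52}\right) - \frac{795}{2638} = \frac{2293}{26} - \frac{795}{2638} = \frac{1507066}{17147}$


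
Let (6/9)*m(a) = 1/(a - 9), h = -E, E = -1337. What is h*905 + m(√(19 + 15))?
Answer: 113738563/94 - 3*√34/94 ≈ 1.2100e+6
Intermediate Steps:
h = 1337 (h = -1*(-1337) = 1337)
m(a) = 3/(2*(-9 + a)) (m(a) = 3/(2*(a - 9)) = 3/(2*(-9 + a)))
h*905 + m(√(19 + 15)) = 1337*905 + 3/(2*(-9 + √(19 + 15))) = 1209985 + 3/(2*(-9 + √34))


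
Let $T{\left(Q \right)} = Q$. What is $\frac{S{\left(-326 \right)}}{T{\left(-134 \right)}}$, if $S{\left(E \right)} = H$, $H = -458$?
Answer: $\frac{229}{67} \approx 3.4179$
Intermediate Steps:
$S{\left(E \right)} = -458$
$\frac{S{\left(-326 \right)}}{T{\left(-134 \right)}} = - \frac{458}{-134} = \left(-458\right) \left(- \frac{1}{134}\right) = \frac{229}{67}$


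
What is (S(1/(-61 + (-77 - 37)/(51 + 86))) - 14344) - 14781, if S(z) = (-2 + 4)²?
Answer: -29121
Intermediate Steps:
S(z) = 4 (S(z) = 2² = 4)
(S(1/(-61 + (-77 - 37)/(51 + 86))) - 14344) - 14781 = (4 - 14344) - 14781 = -14340 - 14781 = -29121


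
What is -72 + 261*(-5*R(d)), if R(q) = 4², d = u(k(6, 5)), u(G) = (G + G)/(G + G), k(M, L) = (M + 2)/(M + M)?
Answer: -20952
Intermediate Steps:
k(M, L) = (2 + M)/(2*M) (k(M, L) = (2 + M)/((2*M)) = (2 + M)*(1/(2*M)) = (2 + M)/(2*M))
u(G) = 1 (u(G) = (2*G)/((2*G)) = (2*G)*(1/(2*G)) = 1)
d = 1
R(q) = 16
-72 + 261*(-5*R(d)) = -72 + 261*(-5*16) = -72 + 261*(-80) = -72 - 20880 = -20952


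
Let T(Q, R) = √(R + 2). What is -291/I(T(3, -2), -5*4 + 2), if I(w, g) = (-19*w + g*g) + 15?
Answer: -97/113 ≈ -0.85841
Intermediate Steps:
T(Q, R) = √(2 + R)
I(w, g) = 15 + g² - 19*w (I(w, g) = (-19*w + g²) + 15 = (g² - 19*w) + 15 = 15 + g² - 19*w)
-291/I(T(3, -2), -5*4 + 2) = -291/(15 + (-5*4 + 2)² - 19*√(2 - 2)) = -291/(15 + (-20 + 2)² - 19*√0) = -291/(15 + (-18)² - 19*0) = -291/(15 + 324 + 0) = -291/339 = -291*1/339 = -97/113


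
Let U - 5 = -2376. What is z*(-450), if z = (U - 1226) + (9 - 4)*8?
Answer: 1600650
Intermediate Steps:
U = -2371 (U = 5 - 2376 = -2371)
z = -3557 (z = (-2371 - 1226) + (9 - 4)*8 = -3597 + 5*8 = -3597 + 40 = -3557)
z*(-450) = -3557*(-450) = 1600650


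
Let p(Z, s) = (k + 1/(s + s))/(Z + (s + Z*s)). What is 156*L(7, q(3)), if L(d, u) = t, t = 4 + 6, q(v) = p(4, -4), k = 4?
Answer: 1560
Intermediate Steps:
p(Z, s) = (4 + 1/(2*s))/(Z + s + Z*s) (p(Z, s) = (4 + 1/(s + s))/(Z + (s + Z*s)) = (4 + 1/(2*s))/(Z + s + Z*s))
q(v) = -31/128 (q(v) = (½)*(1 + 8*(-4))/(-4*(4 - 4 + 4*(-4))) = (½)*(-¼)*(1 - 32)/(4 - 4 - 16) = (½)*(-¼)*(-31)/(-16) = (½)*(-¼)*(-1/16)*(-31) = -31/128)
t = 10
L(d, u) = 10
156*L(7, q(3)) = 156*10 = 1560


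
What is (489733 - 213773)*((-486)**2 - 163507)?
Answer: 20059256440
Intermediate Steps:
(489733 - 213773)*((-486)**2 - 163507) = 275960*(236196 - 163507) = 275960*72689 = 20059256440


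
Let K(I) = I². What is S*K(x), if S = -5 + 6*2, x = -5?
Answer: 175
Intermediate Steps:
S = 7 (S = -5 + 12 = 7)
S*K(x) = 7*(-5)² = 7*25 = 175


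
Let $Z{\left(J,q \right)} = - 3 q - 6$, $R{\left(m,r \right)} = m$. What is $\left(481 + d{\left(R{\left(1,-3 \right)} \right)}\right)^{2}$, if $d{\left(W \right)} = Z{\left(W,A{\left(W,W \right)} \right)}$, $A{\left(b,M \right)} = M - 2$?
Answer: $228484$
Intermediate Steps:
$A{\left(b,M \right)} = -2 + M$
$Z{\left(J,q \right)} = -6 - 3 q$
$d{\left(W \right)} = - 3 W$ ($d{\left(W \right)} = -6 - 3 \left(-2 + W\right) = -6 - \left(-6 + 3 W\right) = - 3 W$)
$\left(481 + d{\left(R{\left(1,-3 \right)} \right)}\right)^{2} = \left(481 - 3\right)^{2} = 478^{2} = 228484$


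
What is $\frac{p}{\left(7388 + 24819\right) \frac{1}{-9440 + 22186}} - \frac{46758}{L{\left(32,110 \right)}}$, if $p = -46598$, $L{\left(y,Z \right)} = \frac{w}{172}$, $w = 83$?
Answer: $- \frac{308317666796}{2673181} \approx -1.1534 \cdot 10^{5}$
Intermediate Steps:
$L{\left(y,Z \right)} = \frac{83}{172}$
$\frac{p}{\left(7388 + 24819\right) \frac{1}{-9440 + 22186}} - \frac{46758}{L{\left(32,110 \right)}} = - \frac{46598}{\left(7388 + 24819\right) \frac{1}{-9440 + 22186}} - \frac{46758}{\frac{83}{172}} = - \frac{46598}{32207 \cdot \frac{1}{12746}} - \frac{8042376}{83} = - \frac{46598}{\frac{32207}{12746}} - \frac{8042376}{83} = \left(-46598\right) \frac{12746}{32207} - \frac{8042376}{83} = - \frac{593938108}{32207} - \frac{8042376}{83} = - \frac{308317666796}{2673181}$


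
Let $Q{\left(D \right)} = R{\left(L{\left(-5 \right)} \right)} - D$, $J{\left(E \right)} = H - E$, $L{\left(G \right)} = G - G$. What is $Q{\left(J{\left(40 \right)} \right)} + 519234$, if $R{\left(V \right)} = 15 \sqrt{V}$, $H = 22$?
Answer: $519252$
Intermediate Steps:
$L{\left(G \right)} = 0$
$J{\left(E \right)} = 22 - E$
$Q{\left(D \right)} = - D$ ($Q{\left(D \right)} = 15 \sqrt{0} - D = 15 \cdot 0 - D = 0 - D = - D$)
$Q{\left(J{\left(40 \right)} \right)} + 519234 = - (22 - 40) + 519234 = \left(-1\right) \left(-18\right) + 519234 = 18 + 519234 = 519252$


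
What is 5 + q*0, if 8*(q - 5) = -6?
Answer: 5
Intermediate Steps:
q = 17/4 (q = 5 + (1/8)*(-6) = 5 - 3/4 = 17/4 ≈ 4.2500)
5 + q*0 = 5 + (17/4)*0 = 5 + 0 = 5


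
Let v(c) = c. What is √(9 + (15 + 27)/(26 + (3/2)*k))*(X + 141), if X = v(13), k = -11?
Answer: 154*√4845/19 ≈ 564.17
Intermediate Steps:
X = 13
√(9 + (15 + 27)/(26 + (3/2)*k))*(X + 141) = √(9 + (15 + 27)/(26 + (3/2)*(-11)))*(13 + 141) = √(9 + 42/(26 + (3*(½))*(-11)))*154 = √(9 + 42/(26 + (3/2)*(-11)))*154 = √(9 + 42/(26 - 33/2))*154 = √(9 + 42/(19/2))*154 = √(9 + 42*(2/19))*154 = √(9 + 84/19)*154 = √(255/19)*154 = (√4845/19)*154 = 154*√4845/19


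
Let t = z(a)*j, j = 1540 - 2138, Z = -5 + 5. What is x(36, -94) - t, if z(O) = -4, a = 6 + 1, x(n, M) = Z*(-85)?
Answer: -2392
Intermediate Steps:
Z = 0
x(n, M) = 0 (x(n, M) = 0*(-85) = 0)
a = 7
j = -598
t = 2392 (t = -4*(-598) = 2392)
x(36, -94) - t = 0 - 1*2392 = 0 - 2392 = -2392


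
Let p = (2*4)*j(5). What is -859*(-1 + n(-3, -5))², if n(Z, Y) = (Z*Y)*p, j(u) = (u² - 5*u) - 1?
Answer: -12576619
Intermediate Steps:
j(u) = -1 + u² - 5*u
p = -8 (p = (2*4)*(-1 + 5² - 5*5) = 8*(-1 + 25 - 25) = 8*(-1) = -8)
n(Z, Y) = -8*Y*Z (n(Z, Y) = (Z*Y)*(-8) = (Y*Z)*(-8) = -8*Y*Z)
-859*(-1 + n(-3, -5))² = -859*(-1 - 8*(-5)*(-3))² = -859*(-1 - 120)² = -859*(-121)² = -859*14641 = -12576619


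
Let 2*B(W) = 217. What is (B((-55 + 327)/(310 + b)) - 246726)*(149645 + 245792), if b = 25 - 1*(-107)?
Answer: -195043368695/2 ≈ -9.7522e+10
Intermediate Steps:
b = 132 (b = 25 + 107 = 132)
B(W) = 217/2 (B(W) = (½)*217 = 217/2)
(B((-55 + 327)/(310 + b)) - 246726)*(149645 + 245792) = (217/2 - 246726)*(149645 + 245792) = -493235/2*395437 = -195043368695/2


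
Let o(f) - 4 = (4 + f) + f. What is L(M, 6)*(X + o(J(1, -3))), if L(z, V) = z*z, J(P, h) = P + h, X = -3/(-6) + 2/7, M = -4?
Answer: 536/7 ≈ 76.571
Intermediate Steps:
X = 11/14 (X = -3*(-⅙) + 2*(⅐) = ½ + 2/7 = 11/14 ≈ 0.78571)
o(f) = 8 + 2*f (o(f) = 4 + ((4 + f) + f) = 4 + (4 + 2*f) = 8 + 2*f)
L(z, V) = z²
L(M, 6)*(X + o(J(1, -3))) = (-4)²*(11/14 + (8 + 2*(1 - 3))) = 16*(11/14 + (8 + 2*(-2))) = 16*(11/14 + (8 - 4)) = 16*(11/14 + 4) = 16*(67/14) = 536/7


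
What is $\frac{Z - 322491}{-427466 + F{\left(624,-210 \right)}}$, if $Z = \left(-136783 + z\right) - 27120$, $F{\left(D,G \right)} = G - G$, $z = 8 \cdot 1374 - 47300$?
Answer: $\frac{261351}{213733} \approx 1.2228$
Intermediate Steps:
$z = -36308$ ($z = 10992 - 47300 = -36308$)
$F{\left(D,G \right)} = 0$
$Z = -200211$ ($Z = \left(-136783 - 36308\right) - 27120 = -173091 - 27120 = -200211$)
$\frac{Z - 322491}{-427466 + F{\left(624,-210 \right)}} = \frac{-200211 - 322491}{-427466 + 0} = - \frac{522702}{-427466} = \left(-522702\right) \left(- \frac{1}{427466}\right) = \frac{261351}{213733}$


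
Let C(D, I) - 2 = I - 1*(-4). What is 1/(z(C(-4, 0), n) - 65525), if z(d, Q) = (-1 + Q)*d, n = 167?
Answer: -1/64529 ≈ -1.5497e-5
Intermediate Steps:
C(D, I) = 6 + I (C(D, I) = 2 + (I - 1*(-4)) = 2 + (I + 4) = 2 + (4 + I) = 6 + I)
z(d, Q) = d*(-1 + Q)
1/(z(C(-4, 0), n) - 65525) = 1/((6 + 0)*(-1 + 167) - 65525) = 1/(6*166 - 65525) = 1/(996 - 65525) = 1/(-64529) = -1/64529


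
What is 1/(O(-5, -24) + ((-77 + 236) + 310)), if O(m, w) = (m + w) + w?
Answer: 1/416 ≈ 0.0024038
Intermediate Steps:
O(m, w) = m + 2*w
1/(O(-5, -24) + ((-77 + 236) + 310)) = 1/((-5 + 2*(-24)) + ((-77 + 236) + 310)) = 1/((-5 - 48) + (159 + 310)) = 1/(-53 + 469) = 1/416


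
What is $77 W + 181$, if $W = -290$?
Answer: $-22149$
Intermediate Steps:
$77 W + 181 = 77 \left(-290\right) + 181 = -22330 + 181 = -22149$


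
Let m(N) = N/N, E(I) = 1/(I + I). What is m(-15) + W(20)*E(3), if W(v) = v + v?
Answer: 23/3 ≈ 7.6667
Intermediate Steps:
E(I) = 1/(2*I)
m(N) = 1
W(v) = 2*v
m(-15) + W(20)*E(3) = 1 + (2*20)*((½)/3) = 1 + 40*((½)*(⅓)) = 1 + 40*(⅙) = 1 + 20/3 = 23/3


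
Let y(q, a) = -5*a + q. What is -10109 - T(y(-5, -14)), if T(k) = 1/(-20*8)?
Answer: -1617439/160 ≈ -10109.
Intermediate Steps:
y(q, a) = q - 5*a
T(k) = -1/160 (T(k) = 1/(-160) = -1/160)
-10109 - T(y(-5, -14)) = -10109 - 1*(-1/160) = -10109 + 1/160 = -1617439/160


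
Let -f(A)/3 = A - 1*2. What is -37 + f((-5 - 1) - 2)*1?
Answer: -7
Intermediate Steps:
f(A) = 6 - 3*A (f(A) = -3*(A - 1*2) = -3*(A - 2) = -3*(-2 + A) = 6 - 3*A)
-37 + f((-5 - 1) - 2)*1 = -37 + (6 - 3*((-5 - 1) - 2))*1 = -37 + (6 - 3*(-6 - 2))*1 = -37 + (6 - 3*(-8))*1 = -37 + (6 + 24)*1 = -37 + 30*1 = -37 + 30 = -7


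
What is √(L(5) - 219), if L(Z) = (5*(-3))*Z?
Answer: 7*I*√6 ≈ 17.146*I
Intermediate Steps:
L(Z) = -15*Z
√(L(5) - 219) = √(-15*5 - 219) = √(-75 - 219) = √(-294) = 7*I*√6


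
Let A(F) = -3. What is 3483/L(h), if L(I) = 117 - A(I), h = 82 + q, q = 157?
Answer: 1161/40 ≈ 29.025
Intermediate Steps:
h = 239 (h = 82 + 157 = 239)
L(I) = 120 (L(I) = 117 - 1*(-3) = 117 + 3 = 120)
3483/L(h) = 3483/120 = 3483*(1/120) = 1161/40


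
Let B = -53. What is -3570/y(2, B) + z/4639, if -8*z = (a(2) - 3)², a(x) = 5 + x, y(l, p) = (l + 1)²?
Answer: -5520416/13917 ≈ -396.67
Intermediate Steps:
y(l, p) = (1 + l)²
z = -2 (z = -((5 + 2) - 3)²/8 = -(7 - 3)²/8 = -⅛*4² = -⅛*16 = -2)
-3570/y(2, B) + z/4639 = -3570/(1 + 2)² - 2/4639 = -3570/(3²) - 2*1/4639 = -3570/9 - 2/4639 = -3570*⅑ - 2/4639 = -1190/3 - 2/4639 = -5520416/13917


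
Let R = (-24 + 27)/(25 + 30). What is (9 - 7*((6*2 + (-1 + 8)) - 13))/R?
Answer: -605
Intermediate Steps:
R = 3/55 ≈ 0.054545
(9 - 7*((6*2 + (-1 + 8)) - 13))/R = (9 - 7*((6*2 + (-1 + 8)) - 13))/(3/55) = (9 - 7*((12 + 7) - 13))*(55/3) = (9 - 7*(19 - 13))*(55/3) = (9 - 7*6)*(55/3) = (9 - 42)*(55/3) = -33*55/3 = -605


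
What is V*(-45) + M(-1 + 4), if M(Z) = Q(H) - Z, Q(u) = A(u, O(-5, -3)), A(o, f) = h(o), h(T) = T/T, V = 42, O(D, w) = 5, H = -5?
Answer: -1892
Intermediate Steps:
h(T) = 1
A(o, f) = 1
Q(u) = 1
M(Z) = 1 - Z
V*(-45) + M(-1 + 4) = 42*(-45) + (1 - (-1 + 4)) = -1890 + (1 - 1*3) = -1890 + (1 - 3) = -1890 - 2 = -1892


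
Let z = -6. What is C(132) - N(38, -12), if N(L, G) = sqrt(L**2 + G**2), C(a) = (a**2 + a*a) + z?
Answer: 34842 - 2*sqrt(397) ≈ 34802.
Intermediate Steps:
C(a) = -6 + 2*a**2 (C(a) = (a**2 + a*a) - 6 = (a**2 + a**2) - 6 = 2*a**2 - 6 = -6 + 2*a**2)
N(L, G) = sqrt(G**2 + L**2)
C(132) - N(38, -12) = (-6 + 2*132**2) - sqrt((-12)**2 + 38**2) = (-6 + 2*17424) - sqrt(144 + 1444) = (-6 + 34848) - sqrt(1588) = 34842 - 2*sqrt(397)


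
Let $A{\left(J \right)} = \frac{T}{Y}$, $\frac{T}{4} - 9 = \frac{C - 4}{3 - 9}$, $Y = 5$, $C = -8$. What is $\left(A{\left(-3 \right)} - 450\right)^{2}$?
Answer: $\frac{4866436}{25} \approx 1.9466 \cdot 10^{5}$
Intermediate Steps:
$T = 44$ ($T = 36 + 4 \frac{-8 - 4}{3 - 9} = 36 + 4 \left(- \frac{12}{-6}\right) = 36 + 4 \left(\left(-12\right) \left(- \frac{1}{6}\right)\right) = 36 + 4 \cdot 2 = 36 + 8 = 44$)
$A{\left(J \right)} = \frac{44}{5}$
$\left(A{\left(-3 \right)} - 450\right)^{2} = \left(\frac{44}{5} - 450\right)^{2} = \left(- \frac{2206}{5}\right)^{2} = \frac{4866436}{25}$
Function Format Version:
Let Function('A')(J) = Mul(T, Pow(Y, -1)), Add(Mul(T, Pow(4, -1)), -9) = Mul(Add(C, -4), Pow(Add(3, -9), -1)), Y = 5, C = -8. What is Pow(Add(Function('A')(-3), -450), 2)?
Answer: Rational(4866436, 25) ≈ 1.9466e+5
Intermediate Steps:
T = 44 (T = Add(36, Mul(4, Mul(Add(-8, -4), Pow(Add(3, -9), -1)))) = Add(36, Mul(4, Mul(-12, Pow(-6, -1)))) = Add(36, Mul(4, Mul(-12, Rational(-1, 6)))) = Add(36, Mul(4, 2)) = Add(36, 8) = 44)
Function('A')(J) = Rational(44, 5) (Function('A')(J) = Mul(44, Pow(5, -1)) = Mul(44, Rational(1, 5)) = Rational(44, 5))
Pow(Add(Function('A')(-3), -450), 2) = Pow(Add(Rational(44, 5), -450), 2) = Pow(Rational(-2206, 5), 2) = Rational(4866436, 25)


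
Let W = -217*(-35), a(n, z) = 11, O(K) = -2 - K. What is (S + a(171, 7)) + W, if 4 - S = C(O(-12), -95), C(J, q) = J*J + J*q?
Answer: 8460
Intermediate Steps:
C(J, q) = J**2 + J*q
W = 7595
S = 854 (S = 4 - (-2 - 1*(-12))*((-2 - 1*(-12)) - 95) = 4 - (-2 + 12)*((-2 + 12) - 95) = 4 - 10*(10 - 95) = 4 - 10*(-85) = 4 - 1*(-850) = 4 + 850 = 854)
(S + a(171, 7)) + W = (854 + 11) + 7595 = 865 + 7595 = 8460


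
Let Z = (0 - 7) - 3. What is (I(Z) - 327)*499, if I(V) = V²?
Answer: -113273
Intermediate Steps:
Z = -10 (Z = -7 - 3 = -10)
(I(Z) - 327)*499 = ((-10)² - 327)*499 = (100 - 327)*499 = -227*499 = -113273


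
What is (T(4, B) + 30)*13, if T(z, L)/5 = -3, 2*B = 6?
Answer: 195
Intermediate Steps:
B = 3 (B = (½)*6 = 3)
T(z, L) = -15 (T(z, L) = 5*(-3) = -15)
(T(4, B) + 30)*13 = (-15 + 30)*13 = 15*13 = 195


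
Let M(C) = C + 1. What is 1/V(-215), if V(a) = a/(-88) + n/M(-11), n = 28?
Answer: -440/157 ≈ -2.8025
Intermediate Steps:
M(C) = 1 + C
V(a) = -14/5 - a/88 (V(a) = a/(-88) + 28/(1 - 11) = a*(-1/88) + 28/(-10) = -a/88 + 28*(-1/10) = -a/88 - 14/5 = -14/5 - a/88)
1/V(-215) = 1/(-14/5 - 1/88*(-215)) = 1/(-14/5 + 215/88) = 1/(-157/440) = -440/157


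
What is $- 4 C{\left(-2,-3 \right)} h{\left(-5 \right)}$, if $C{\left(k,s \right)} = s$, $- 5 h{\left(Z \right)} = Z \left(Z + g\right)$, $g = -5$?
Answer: $-120$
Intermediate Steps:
$h{\left(Z \right)} = - \frac{Z \left(-5 + Z\right)}{5}$ ($h{\left(Z \right)} = - \frac{Z \left(Z - 5\right)}{5} = - \frac{Z \left(-5 + Z\right)}{5}$)
$- 4 C{\left(-2,-3 \right)} h{\left(-5 \right)} = \left(-4\right) \left(-3\right) \frac{1}{5} \left(-5\right) \left(5 - -5\right) = 12 \cdot \frac{1}{5} \left(-5\right) \left(5 + 5\right) = 12 \cdot \frac{1}{5} \left(-5\right) 10 = 12 \left(-10\right) = -120$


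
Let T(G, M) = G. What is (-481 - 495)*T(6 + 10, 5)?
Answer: -15616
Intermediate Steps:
(-481 - 495)*T(6 + 10, 5) = (-481 - 495)*(6 + 10) = -976*16 = -15616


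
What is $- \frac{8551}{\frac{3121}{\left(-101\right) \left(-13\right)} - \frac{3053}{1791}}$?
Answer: $- \frac{20108386233}{1581122} \approx -12718.0$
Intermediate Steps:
$- \frac{8551}{\frac{3121}{\left(-101\right) \left(-13\right)} - \frac{3053}{1791}} = - \frac{8551}{\frac{3121}{1313} - \frac{3053}{1791}} = - \frac{8551}{\frac{1581122}{2351583}} = \left(-8551\right) \frac{2351583}{1581122} = - \frac{20108386233}{1581122}$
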